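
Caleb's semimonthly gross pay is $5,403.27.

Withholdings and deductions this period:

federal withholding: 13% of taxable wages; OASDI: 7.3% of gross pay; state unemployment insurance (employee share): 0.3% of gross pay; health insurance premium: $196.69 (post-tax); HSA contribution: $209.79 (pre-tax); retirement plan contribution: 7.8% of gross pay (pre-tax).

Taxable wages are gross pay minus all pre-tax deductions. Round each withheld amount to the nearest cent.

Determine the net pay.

$3,544.32

Retirement plan contribution: $5,403.27 × 0.078 = $421.46
HSA contribution: $209.79
Pre-tax total = $421.46 + $209.79 = $631.25
Taxable wages = $5,403.27 − $631.25 = $4,772.02
Federal withholding: $4,772.02 × 0.13 = $620.36
OASDI: $5,403.27 × 0.073 = $394.44
State unemployment insurance (employee share): $5,403.27 × 0.003 = $16.21
Health insurance premium: $196.69
Total deductions = $421.46 + $209.79 + $620.36 + $394.44 + $16.21 + $196.69 = $1,858.95
Net pay = $5,403.27 − $1,858.95 = $3,544.32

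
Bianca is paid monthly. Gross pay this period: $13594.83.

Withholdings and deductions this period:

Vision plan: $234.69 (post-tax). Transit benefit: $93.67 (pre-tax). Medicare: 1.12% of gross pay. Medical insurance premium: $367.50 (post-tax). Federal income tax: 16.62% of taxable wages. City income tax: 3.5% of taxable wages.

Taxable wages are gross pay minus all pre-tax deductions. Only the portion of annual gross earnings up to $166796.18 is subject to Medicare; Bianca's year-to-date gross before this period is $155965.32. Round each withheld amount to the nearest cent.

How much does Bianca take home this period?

Transit benefit: $93.67
Taxable wages = $13594.83 − $93.67 = $13501.16
City income tax: $13501.16 × 0.035 = $472.54
Federal income tax: $13501.16 × 0.1662 = $2243.89
Medicare: only $166796.18 − $155965.32 = $10830.86 of this check is subject → $10830.86 × 0.0112 = $121.31
Medical insurance premium: $367.50
Vision plan: $234.69
Total deductions = $93.67 + $472.54 + $2243.89 + $121.31 + $367.50 + $234.69 = $3533.60
Net pay = $13594.83 − $3533.60 = $10061.23

$10061.23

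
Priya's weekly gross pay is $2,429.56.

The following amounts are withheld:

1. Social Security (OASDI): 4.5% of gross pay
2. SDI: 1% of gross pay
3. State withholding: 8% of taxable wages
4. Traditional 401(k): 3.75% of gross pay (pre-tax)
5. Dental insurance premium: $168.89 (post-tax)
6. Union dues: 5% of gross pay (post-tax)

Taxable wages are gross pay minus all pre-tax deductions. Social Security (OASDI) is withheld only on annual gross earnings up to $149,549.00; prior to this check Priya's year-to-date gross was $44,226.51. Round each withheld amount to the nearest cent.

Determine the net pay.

Traditional 401(k): $2,429.56 × 0.0375 = $91.11
Taxable wages = $2,429.56 − $91.11 = $2,338.45
State withholding: $2,338.45 × 0.08 = $187.08
SDI: $2,429.56 × 0.01 = $24.30
Social Security (OASDI): cap not yet reached, full $2,429.56 is subject → $2,429.56 × 0.045 = $109.33
Dental insurance premium: $168.89
Union dues: $2,429.56 × 0.05 = $121.48
Total deductions = $91.11 + $187.08 + $24.30 + $109.33 + $168.89 + $121.48 = $702.19
Net pay = $2,429.56 − $702.19 = $1,727.37

$1,727.37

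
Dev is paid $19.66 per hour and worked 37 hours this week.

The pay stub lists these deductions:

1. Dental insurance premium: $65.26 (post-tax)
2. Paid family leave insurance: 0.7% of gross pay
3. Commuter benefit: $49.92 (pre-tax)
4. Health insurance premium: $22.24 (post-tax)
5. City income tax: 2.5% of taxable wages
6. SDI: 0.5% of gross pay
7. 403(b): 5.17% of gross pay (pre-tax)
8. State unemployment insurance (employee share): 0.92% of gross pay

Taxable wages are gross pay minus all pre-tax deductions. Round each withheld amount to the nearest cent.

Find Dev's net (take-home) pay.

$520.97

Gross pay: 37 × $19.66 = $727.42
403(b): $727.42 × 0.0517 = $37.61
Commuter benefit: $49.92
Pre-tax total = $37.61 + $49.92 = $87.53
Taxable wages = $727.42 − $87.53 = $639.89
City income tax: $639.89 × 0.025 = $16.00
SDI: $727.42 × 0.005 = $3.64
Paid family leave insurance: $727.42 × 0.007 = $5.09
State unemployment insurance (employee share): $727.42 × 0.0092 = $6.69
Health insurance premium: $22.24
Dental insurance premium: $65.26
Total deductions = $37.61 + $49.92 + $16.00 + $3.64 + $5.09 + $6.69 + $22.24 + $65.26 = $206.45
Net pay = $727.42 − $206.45 = $520.97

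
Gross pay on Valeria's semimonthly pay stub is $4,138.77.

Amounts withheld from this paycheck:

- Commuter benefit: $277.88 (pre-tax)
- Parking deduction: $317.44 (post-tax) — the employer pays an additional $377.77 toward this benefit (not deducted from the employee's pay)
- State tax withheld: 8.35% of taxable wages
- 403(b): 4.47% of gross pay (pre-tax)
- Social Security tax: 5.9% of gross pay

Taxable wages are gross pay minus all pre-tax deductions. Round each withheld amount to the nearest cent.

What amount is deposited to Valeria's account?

$2,807.32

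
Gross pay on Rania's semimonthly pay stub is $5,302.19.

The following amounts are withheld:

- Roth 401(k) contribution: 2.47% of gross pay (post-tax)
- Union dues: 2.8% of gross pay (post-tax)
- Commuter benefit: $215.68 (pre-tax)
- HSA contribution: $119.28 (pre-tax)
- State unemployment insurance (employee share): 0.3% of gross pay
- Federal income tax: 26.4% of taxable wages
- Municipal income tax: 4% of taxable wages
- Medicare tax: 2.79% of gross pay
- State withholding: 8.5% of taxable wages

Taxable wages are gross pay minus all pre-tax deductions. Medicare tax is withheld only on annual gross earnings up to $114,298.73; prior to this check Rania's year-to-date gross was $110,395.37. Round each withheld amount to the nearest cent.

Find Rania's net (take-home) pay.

$2,630.75

Commuter benefit: $215.68
HSA contribution: $119.28
Pre-tax total = $215.68 + $119.28 = $334.96
Taxable wages = $5,302.19 − $334.96 = $4,967.23
Municipal income tax: $4,967.23 × 0.04 = $198.69
Federal income tax: $4,967.23 × 0.264 = $1,311.35
State withholding: $4,967.23 × 0.085 = $422.21
State unemployment insurance (employee share): $5,302.19 × 0.003 = $15.91
Medicare tax: only $114,298.73 − $110,395.37 = $3,903.36 of this check is subject → $3,903.36 × 0.0279 = $108.90
Roth 401(k) contribution: $5,302.19 × 0.0247 = $130.96
Union dues: $5,302.19 × 0.028 = $148.46
Total deductions = $215.68 + $119.28 + $198.69 + $1,311.35 + $422.21 + $15.91 + $108.90 + $130.96 + $148.46 = $2,671.44
Net pay = $5,302.19 − $2,671.44 = $2,630.75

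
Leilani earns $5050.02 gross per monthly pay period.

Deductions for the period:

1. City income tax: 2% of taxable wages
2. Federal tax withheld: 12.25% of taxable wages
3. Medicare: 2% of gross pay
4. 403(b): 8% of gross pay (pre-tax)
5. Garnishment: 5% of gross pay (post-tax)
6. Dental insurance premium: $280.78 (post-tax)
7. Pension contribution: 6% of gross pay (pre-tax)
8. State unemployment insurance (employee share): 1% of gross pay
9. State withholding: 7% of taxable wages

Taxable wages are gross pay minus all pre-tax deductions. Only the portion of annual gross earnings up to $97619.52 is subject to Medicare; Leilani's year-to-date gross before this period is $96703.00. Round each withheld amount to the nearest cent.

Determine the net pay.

Pension contribution: $5050.02 × 0.06 = $303.00
403(b): $5050.02 × 0.08 = $404.00
Pre-tax total = $303.00 + $404.00 = $707.00
Taxable wages = $5050.02 − $707.00 = $4343.02
City income tax: $4343.02 × 0.02 = $86.86
Federal tax withheld: $4343.02 × 0.1225 = $532.02
State withholding: $4343.02 × 0.07 = $304.01
Medicare: only $97619.52 − $96703.00 = $916.52 of this check is subject → $916.52 × 0.02 = $18.33
State unemployment insurance (employee share): $5050.02 × 0.01 = $50.50
Dental insurance premium: $280.78
Garnishment: $5050.02 × 0.05 = $252.50
Total deductions = $303.00 + $404.00 + $86.86 + $532.02 + $304.01 + $18.33 + $50.50 + $280.78 + $252.50 = $2232.00
Net pay = $5050.02 − $2232.00 = $2818.02

$2818.02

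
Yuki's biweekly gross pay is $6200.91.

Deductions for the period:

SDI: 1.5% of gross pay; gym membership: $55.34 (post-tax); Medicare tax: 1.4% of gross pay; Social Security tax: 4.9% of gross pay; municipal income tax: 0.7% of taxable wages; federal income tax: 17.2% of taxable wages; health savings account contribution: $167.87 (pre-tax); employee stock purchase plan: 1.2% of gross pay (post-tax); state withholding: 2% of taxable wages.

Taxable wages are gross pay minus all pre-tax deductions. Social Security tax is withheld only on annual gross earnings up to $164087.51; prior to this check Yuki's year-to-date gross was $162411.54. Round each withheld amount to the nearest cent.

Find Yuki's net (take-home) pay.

$4440.78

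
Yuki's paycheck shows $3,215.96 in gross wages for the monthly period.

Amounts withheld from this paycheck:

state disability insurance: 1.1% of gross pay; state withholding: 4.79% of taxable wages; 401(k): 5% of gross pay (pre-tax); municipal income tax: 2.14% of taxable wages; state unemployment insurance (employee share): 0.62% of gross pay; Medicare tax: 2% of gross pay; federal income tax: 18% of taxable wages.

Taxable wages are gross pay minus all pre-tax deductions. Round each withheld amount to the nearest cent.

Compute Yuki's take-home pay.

$2,173.87

401(k): $3,215.96 × 0.05 = $160.80
Taxable wages = $3,215.96 − $160.80 = $3,055.16
State withholding: $3,055.16 × 0.0479 = $146.34
Federal income tax: $3,055.16 × 0.18 = $549.93
Municipal income tax: $3,055.16 × 0.0214 = $65.38
State unemployment insurance (employee share): $3,215.96 × 0.0062 = $19.94
State disability insurance: $3,215.96 × 0.011 = $35.38
Medicare tax: $3,215.96 × 0.02 = $64.32
Total deductions = $160.80 + $146.34 + $549.93 + $65.38 + $19.94 + $35.38 + $64.32 = $1,042.09
Net pay = $3,215.96 − $1,042.09 = $2,173.87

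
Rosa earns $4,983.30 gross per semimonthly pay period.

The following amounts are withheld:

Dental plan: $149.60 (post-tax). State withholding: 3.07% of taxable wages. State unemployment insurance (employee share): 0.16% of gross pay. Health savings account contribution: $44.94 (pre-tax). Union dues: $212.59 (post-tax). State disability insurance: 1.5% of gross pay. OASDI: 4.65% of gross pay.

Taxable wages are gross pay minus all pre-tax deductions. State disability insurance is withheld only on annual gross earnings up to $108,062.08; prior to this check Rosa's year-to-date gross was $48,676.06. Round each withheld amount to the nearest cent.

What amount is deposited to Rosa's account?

$4,110.12

Health savings account contribution: $44.94
Taxable wages = $4,983.30 − $44.94 = $4,938.36
State withholding: $4,938.36 × 0.0307 = $151.61
State unemployment insurance (employee share): $4,983.30 × 0.0016 = $7.97
OASDI: $4,983.30 × 0.0465 = $231.72
State disability insurance: cap not yet reached, full $4,983.30 is subject → $4,983.30 × 0.015 = $74.75
Dental plan: $149.60
Union dues: $212.59
Total deductions = $44.94 + $151.61 + $7.97 + $231.72 + $74.75 + $149.60 + $212.59 = $873.18
Net pay = $4,983.30 − $873.18 = $4,110.12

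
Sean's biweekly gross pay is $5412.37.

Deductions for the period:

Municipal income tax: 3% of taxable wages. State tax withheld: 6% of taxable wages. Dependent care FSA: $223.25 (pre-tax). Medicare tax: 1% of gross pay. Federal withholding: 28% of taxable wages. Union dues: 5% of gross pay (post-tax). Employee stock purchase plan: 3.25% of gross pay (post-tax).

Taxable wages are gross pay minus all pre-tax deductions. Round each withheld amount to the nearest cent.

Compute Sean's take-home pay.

$2768.51

Dependent care FSA: $223.25
Taxable wages = $5412.37 − $223.25 = $5189.12
State tax withheld: $5189.12 × 0.06 = $311.35
Municipal income tax: $5189.12 × 0.03 = $155.67
Federal withholding: $5189.12 × 0.28 = $1452.95
Medicare tax: $5412.37 × 0.01 = $54.12
Employee stock purchase plan: $5412.37 × 0.0325 = $175.90
Union dues: $5412.37 × 0.05 = $270.62
Total deductions = $223.25 + $311.35 + $155.67 + $1452.95 + $54.12 + $175.90 + $270.62 = $2643.86
Net pay = $5412.37 − $2643.86 = $2768.51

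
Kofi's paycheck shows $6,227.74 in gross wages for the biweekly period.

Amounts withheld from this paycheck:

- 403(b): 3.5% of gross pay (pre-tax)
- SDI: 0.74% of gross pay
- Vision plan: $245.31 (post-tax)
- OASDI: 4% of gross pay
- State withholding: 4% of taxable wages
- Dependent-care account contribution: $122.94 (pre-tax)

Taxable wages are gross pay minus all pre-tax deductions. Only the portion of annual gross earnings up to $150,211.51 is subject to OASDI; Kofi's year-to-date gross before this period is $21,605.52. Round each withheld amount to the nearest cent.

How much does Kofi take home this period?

403(b): $6,227.74 × 0.035 = $217.97
Dependent-care account contribution: $122.94
Pre-tax total = $217.97 + $122.94 = $340.91
Taxable wages = $6,227.74 − $340.91 = $5,886.83
State withholding: $5,886.83 × 0.04 = $235.47
OASDI: cap not yet reached, full $6,227.74 is subject → $6,227.74 × 0.04 = $249.11
SDI: $6,227.74 × 0.0074 = $46.09
Vision plan: $245.31
Total deductions = $217.97 + $122.94 + $235.47 + $249.11 + $46.09 + $245.31 = $1,116.89
Net pay = $6,227.74 − $1,116.89 = $5,110.85

$5,110.85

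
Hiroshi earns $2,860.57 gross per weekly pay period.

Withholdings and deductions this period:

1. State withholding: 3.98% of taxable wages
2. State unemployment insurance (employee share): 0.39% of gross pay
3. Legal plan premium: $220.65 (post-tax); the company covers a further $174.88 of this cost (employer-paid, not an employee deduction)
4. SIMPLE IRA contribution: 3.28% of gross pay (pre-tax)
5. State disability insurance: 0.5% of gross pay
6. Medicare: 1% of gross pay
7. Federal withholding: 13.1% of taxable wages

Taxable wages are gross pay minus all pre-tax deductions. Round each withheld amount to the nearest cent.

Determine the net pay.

$2,019.46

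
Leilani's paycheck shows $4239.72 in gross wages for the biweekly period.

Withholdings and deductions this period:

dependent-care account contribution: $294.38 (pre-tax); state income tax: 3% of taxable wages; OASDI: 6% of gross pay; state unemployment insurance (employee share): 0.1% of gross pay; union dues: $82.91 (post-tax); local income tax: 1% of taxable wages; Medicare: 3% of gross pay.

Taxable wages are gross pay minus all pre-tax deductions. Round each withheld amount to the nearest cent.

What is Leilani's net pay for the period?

Dependent-care account contribution: $294.38
Taxable wages = $4239.72 − $294.38 = $3945.34
State income tax: $3945.34 × 0.03 = $118.36
Local income tax: $3945.34 × 0.01 = $39.45
Medicare: $4239.72 × 0.03 = $127.19
State unemployment insurance (employee share): $4239.72 × 0.001 = $4.24
OASDI: $4239.72 × 0.06 = $254.38
Union dues: $82.91
Total deductions = $294.38 + $118.36 + $39.45 + $127.19 + $4.24 + $254.38 + $82.91 = $920.91
Net pay = $4239.72 − $920.91 = $3318.81

$3318.81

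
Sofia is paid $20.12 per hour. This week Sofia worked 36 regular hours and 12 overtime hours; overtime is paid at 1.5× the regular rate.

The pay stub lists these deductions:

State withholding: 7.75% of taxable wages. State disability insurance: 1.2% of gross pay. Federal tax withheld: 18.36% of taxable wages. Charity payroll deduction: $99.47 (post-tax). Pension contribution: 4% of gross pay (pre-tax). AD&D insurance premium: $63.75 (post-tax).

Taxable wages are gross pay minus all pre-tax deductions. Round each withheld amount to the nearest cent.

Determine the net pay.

Regular pay: 36 × $20.12 = $724.32
Overtime pay: 12 × $20.12 × 1.5 = $362.16
Gross pay = $724.32 + $362.16 = $1,086.48
Pension contribution: $1,086.48 × 0.04 = $43.46
Taxable wages = $1,086.48 − $43.46 = $1,043.02
Federal tax withheld: $1,043.02 × 0.1836 = $191.50
State withholding: $1,043.02 × 0.0775 = $80.83
State disability insurance: $1,086.48 × 0.012 = $13.04
AD&D insurance premium: $63.75
Charity payroll deduction: $99.47
Total deductions = $43.46 + $191.50 + $80.83 + $13.04 + $63.75 + $99.47 = $492.05
Net pay = $1,086.48 − $492.05 = $594.43

$594.43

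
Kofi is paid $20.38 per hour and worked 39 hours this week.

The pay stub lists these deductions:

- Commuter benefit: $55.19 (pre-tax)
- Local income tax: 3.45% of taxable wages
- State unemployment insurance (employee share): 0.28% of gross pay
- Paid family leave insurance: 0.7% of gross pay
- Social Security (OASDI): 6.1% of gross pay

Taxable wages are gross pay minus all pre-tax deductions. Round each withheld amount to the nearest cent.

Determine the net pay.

$657.84

Gross pay: 39 × $20.38 = $794.82
Commuter benefit: $55.19
Taxable wages = $794.82 − $55.19 = $739.63
Local income tax: $739.63 × 0.0345 = $25.52
State unemployment insurance (employee share): $794.82 × 0.0028 = $2.23
Social Security (OASDI): $794.82 × 0.061 = $48.48
Paid family leave insurance: $794.82 × 0.007 = $5.56
Total deductions = $55.19 + $25.52 + $2.23 + $48.48 + $5.56 = $136.98
Net pay = $794.82 − $136.98 = $657.84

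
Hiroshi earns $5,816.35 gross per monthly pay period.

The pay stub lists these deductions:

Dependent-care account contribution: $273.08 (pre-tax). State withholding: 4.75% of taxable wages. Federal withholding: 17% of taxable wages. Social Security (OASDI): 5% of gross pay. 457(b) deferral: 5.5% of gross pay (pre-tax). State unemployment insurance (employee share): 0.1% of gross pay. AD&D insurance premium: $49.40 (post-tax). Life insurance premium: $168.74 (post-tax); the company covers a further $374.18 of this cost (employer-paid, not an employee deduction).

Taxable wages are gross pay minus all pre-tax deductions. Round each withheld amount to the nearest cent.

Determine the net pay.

$3,572.51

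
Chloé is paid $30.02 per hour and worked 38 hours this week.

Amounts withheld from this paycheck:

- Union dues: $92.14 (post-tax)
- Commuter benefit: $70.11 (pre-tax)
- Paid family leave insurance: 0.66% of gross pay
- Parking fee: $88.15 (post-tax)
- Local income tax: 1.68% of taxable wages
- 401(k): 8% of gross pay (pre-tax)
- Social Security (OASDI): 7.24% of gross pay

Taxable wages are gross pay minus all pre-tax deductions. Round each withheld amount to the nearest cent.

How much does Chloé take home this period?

Gross pay: 38 × $30.02 = $1,140.76
401(k): $1,140.76 × 0.08 = $91.26
Commuter benefit: $70.11
Pre-tax total = $91.26 + $70.11 = $161.37
Taxable wages = $1,140.76 − $161.37 = $979.39
Local income tax: $979.39 × 0.0168 = $16.45
Paid family leave insurance: $1,140.76 × 0.0066 = $7.53
Social Security (OASDI): $1,140.76 × 0.0724 = $82.59
Parking fee: $88.15
Union dues: $92.14
Total deductions = $91.26 + $70.11 + $16.45 + $7.53 + $82.59 + $88.15 + $92.14 = $448.23
Net pay = $1,140.76 − $448.23 = $692.53

$692.53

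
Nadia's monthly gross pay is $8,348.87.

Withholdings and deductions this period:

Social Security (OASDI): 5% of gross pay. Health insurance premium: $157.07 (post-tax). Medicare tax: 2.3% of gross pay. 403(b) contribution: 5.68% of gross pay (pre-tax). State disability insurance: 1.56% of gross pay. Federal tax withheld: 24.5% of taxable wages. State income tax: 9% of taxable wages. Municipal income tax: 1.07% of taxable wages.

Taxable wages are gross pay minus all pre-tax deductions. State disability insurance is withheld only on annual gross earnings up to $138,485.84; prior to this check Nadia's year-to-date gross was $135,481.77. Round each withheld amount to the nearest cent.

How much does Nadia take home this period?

403(b) contribution: $8,348.87 × 0.0568 = $474.22
Taxable wages = $8,348.87 − $474.22 = $7,874.65
Federal tax withheld: $7,874.65 × 0.245 = $1,929.29
Municipal income tax: $7,874.65 × 0.0107 = $84.26
State income tax: $7,874.65 × 0.09 = $708.72
Social Security (OASDI): $8,348.87 × 0.05 = $417.44
State disability insurance: only $138,485.84 − $135,481.77 = $3,004.07 of this check is subject → $3,004.07 × 0.0156 = $46.86
Medicare tax: $8,348.87 × 0.023 = $192.02
Health insurance premium: $157.07
Total deductions = $474.22 + $1,929.29 + $84.26 + $708.72 + $417.44 + $46.86 + $192.02 + $157.07 = $4,009.88
Net pay = $8,348.87 − $4,009.88 = $4,338.99

$4,338.99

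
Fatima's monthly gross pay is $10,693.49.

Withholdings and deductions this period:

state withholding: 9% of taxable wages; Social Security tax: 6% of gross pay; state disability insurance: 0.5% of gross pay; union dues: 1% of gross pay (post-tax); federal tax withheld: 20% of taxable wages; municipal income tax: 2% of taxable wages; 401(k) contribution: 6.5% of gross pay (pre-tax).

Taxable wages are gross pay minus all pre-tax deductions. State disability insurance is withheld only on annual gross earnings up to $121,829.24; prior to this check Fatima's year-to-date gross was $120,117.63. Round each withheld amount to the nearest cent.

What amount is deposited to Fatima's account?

401(k) contribution: $10,693.49 × 0.065 = $695.08
Taxable wages = $10,693.49 − $695.08 = $9,998.41
Municipal income tax: $9,998.41 × 0.02 = $199.97
Federal tax withheld: $9,998.41 × 0.2 = $1,999.68
State withholding: $9,998.41 × 0.09 = $899.86
Social Security tax: $10,693.49 × 0.06 = $641.61
State disability insurance: only $121,829.24 − $120,117.63 = $1,711.61 of this check is subject → $1,711.61 × 0.005 = $8.56
Union dues: $10,693.49 × 0.01 = $106.93
Total deductions = $695.08 + $199.97 + $1,999.68 + $899.86 + $641.61 + $8.56 + $106.93 = $4,551.69
Net pay = $10,693.49 − $4,551.69 = $6,141.80

$6,141.80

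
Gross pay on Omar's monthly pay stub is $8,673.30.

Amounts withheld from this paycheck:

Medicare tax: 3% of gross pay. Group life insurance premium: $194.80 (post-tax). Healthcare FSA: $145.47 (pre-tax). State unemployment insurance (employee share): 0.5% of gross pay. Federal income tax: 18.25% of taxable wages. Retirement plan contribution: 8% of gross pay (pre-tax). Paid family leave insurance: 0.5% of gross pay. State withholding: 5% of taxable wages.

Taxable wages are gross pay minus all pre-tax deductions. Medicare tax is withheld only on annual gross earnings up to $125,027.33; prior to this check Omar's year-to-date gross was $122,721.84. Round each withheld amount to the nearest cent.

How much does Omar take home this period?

$5,661.87

Healthcare FSA: $145.47
Retirement plan contribution: $8,673.30 × 0.08 = $693.86
Pre-tax total = $145.47 + $693.86 = $839.33
Taxable wages = $8,673.30 − $839.33 = $7,833.97
State withholding: $7,833.97 × 0.05 = $391.70
Federal income tax: $7,833.97 × 0.1825 = $1,429.70
Paid family leave insurance: $8,673.30 × 0.005 = $43.37
Medicare tax: only $125,027.33 − $122,721.84 = $2,305.49 of this check is subject → $2,305.49 × 0.03 = $69.16
State unemployment insurance (employee share): $8,673.30 × 0.005 = $43.37
Group life insurance premium: $194.80
Total deductions = $145.47 + $693.86 + $391.70 + $1,429.70 + $43.37 + $69.16 + $43.37 + $194.80 = $3,011.43
Net pay = $8,673.30 − $3,011.43 = $5,661.87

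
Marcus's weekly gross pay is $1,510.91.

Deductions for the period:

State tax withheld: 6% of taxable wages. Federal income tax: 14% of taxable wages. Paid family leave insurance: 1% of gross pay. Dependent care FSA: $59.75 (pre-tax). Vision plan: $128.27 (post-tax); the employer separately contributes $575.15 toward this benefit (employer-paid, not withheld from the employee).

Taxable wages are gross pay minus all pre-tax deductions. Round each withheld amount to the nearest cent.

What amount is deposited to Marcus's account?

$1,017.55

Dependent care FSA: $59.75
Taxable wages = $1,510.91 − $59.75 = $1,451.16
State tax withheld: $1,451.16 × 0.06 = $87.07
Federal income tax: $1,451.16 × 0.14 = $203.16
Paid family leave insurance: $1,510.91 × 0.01 = $15.11
Vision plan: $128.27
(Employer's $575.15 toward vision plan is not withheld from the employee.)
Total deductions = $59.75 + $87.07 + $203.16 + $15.11 + $128.27 = $493.36
Net pay = $1,510.91 − $493.36 = $1,017.55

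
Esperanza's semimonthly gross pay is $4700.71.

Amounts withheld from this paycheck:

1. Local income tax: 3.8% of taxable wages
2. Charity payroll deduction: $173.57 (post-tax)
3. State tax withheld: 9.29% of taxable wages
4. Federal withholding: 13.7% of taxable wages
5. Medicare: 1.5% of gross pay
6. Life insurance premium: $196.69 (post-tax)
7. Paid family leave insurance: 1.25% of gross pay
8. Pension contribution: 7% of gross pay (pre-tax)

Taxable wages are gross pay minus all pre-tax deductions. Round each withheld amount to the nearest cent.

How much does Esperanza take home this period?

$2700.96

Pension contribution: $4700.71 × 0.07 = $329.05
Taxable wages = $4700.71 − $329.05 = $4371.66
Local income tax: $4371.66 × 0.038 = $166.12
State tax withheld: $4371.66 × 0.0929 = $406.13
Federal withholding: $4371.66 × 0.137 = $598.92
Medicare: $4700.71 × 0.015 = $70.51
Paid family leave insurance: $4700.71 × 0.0125 = $58.76
Life insurance premium: $196.69
Charity payroll deduction: $173.57
Total deductions = $329.05 + $166.12 + $406.13 + $598.92 + $70.51 + $58.76 + $196.69 + $173.57 = $1999.75
Net pay = $4700.71 − $1999.75 = $2700.96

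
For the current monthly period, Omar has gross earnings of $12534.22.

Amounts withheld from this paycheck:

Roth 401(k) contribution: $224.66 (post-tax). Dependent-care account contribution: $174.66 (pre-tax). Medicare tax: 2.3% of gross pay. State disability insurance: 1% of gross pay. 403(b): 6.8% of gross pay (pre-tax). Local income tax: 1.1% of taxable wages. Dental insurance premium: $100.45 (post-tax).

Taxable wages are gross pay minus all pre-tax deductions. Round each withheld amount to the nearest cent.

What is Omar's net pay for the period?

$10641.91

Dependent-care account contribution: $174.66
403(b): $12534.22 × 0.068 = $852.33
Pre-tax total = $174.66 + $852.33 = $1026.99
Taxable wages = $12534.22 − $1026.99 = $11507.23
Local income tax: $11507.23 × 0.011 = $126.58
Medicare tax: $12534.22 × 0.023 = $288.29
State disability insurance: $12534.22 × 0.01 = $125.34
Dental insurance premium: $100.45
Roth 401(k) contribution: $224.66
Total deductions = $174.66 + $852.33 + $126.58 + $288.29 + $125.34 + $100.45 + $224.66 = $1892.31
Net pay = $12534.22 − $1892.31 = $10641.91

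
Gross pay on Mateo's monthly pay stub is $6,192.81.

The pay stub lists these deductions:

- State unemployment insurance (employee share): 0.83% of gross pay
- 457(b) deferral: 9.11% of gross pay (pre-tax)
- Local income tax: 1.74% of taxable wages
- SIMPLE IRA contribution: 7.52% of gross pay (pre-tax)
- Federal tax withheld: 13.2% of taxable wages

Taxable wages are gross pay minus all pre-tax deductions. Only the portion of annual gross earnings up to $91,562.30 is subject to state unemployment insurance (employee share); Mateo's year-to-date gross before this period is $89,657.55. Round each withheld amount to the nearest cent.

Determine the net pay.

SIMPLE IRA contribution: $6,192.81 × 0.0752 = $465.70
457(b) deferral: $6,192.81 × 0.0911 = $564.16
Pre-tax total = $465.70 + $564.16 = $1,029.86
Taxable wages = $6,192.81 − $1,029.86 = $5,162.95
Local income tax: $5,162.95 × 0.0174 = $89.84
Federal tax withheld: $5,162.95 × 0.132 = $681.51
State unemployment insurance (employee share): only $91,562.30 − $89,657.55 = $1,904.75 of this check is subject → $1,904.75 × 0.0083 = $15.81
Total deductions = $465.70 + $564.16 + $89.84 + $681.51 + $15.81 = $1,817.02
Net pay = $6,192.81 − $1,817.02 = $4,375.79

$4,375.79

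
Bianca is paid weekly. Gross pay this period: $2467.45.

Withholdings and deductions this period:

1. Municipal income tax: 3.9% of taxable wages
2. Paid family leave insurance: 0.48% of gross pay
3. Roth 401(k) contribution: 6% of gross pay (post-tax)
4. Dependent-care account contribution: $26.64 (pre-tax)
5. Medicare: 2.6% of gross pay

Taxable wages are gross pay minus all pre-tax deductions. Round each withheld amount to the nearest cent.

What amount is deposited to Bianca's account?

Dependent-care account contribution: $26.64
Taxable wages = $2467.45 − $26.64 = $2440.81
Municipal income tax: $2440.81 × 0.039 = $95.19
Paid family leave insurance: $2467.45 × 0.0048 = $11.84
Medicare: $2467.45 × 0.026 = $64.15
Roth 401(k) contribution: $2467.45 × 0.06 = $148.05
Total deductions = $26.64 + $95.19 + $11.84 + $64.15 + $148.05 = $345.87
Net pay = $2467.45 − $345.87 = $2121.58

$2121.58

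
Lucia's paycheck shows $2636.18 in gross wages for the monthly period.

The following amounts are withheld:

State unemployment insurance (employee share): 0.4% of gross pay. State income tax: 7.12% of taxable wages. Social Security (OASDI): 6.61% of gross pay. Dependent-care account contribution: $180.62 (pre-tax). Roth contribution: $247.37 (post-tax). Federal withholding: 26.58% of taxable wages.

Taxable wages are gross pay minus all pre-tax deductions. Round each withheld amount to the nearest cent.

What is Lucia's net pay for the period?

Dependent-care account contribution: $180.62
Taxable wages = $2636.18 − $180.62 = $2455.56
State income tax: $2455.56 × 0.0712 = $174.84
Federal withholding: $2455.56 × 0.2658 = $652.69
Social Security (OASDI): $2636.18 × 0.0661 = $174.25
State unemployment insurance (employee share): $2636.18 × 0.004 = $10.54
Roth contribution: $247.37
Total deductions = $180.62 + $174.84 + $652.69 + $174.25 + $10.54 + $247.37 = $1440.31
Net pay = $2636.18 − $1440.31 = $1195.87

$1195.87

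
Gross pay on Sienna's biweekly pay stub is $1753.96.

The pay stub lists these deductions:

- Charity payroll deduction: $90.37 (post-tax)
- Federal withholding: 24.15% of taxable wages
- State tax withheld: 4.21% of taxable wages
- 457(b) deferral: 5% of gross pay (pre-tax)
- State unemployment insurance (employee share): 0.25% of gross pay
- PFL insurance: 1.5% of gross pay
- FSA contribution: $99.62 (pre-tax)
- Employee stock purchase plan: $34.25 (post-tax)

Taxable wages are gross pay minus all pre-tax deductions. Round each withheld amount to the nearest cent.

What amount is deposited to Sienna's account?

$967.03

FSA contribution: $99.62
457(b) deferral: $1753.96 × 0.05 = $87.70
Pre-tax total = $99.62 + $87.70 = $187.32
Taxable wages = $1753.96 − $187.32 = $1566.64
Federal withholding: $1566.64 × 0.2415 = $378.34
State tax withheld: $1566.64 × 0.0421 = $65.96
PFL insurance: $1753.96 × 0.015 = $26.31
State unemployment insurance (employee share): $1753.96 × 0.0025 = $4.38
Charity payroll deduction: $90.37
Employee stock purchase plan: $34.25
Total deductions = $99.62 + $87.70 + $378.34 + $65.96 + $26.31 + $4.38 + $90.37 + $34.25 = $786.93
Net pay = $1753.96 − $786.93 = $967.03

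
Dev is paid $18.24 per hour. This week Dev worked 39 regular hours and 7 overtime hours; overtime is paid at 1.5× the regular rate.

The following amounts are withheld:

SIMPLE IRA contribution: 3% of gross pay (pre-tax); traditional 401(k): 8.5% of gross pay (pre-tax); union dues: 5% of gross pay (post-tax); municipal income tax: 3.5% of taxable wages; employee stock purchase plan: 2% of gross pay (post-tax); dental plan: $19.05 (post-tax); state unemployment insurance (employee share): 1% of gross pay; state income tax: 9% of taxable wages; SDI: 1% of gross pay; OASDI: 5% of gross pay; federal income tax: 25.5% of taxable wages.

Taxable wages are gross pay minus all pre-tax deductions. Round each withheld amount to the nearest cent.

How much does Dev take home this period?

Regular pay: 39 × $18.24 = $711.36
Overtime pay: 7 × $18.24 × 1.5 = $191.52
Gross pay = $711.36 + $191.52 = $902.88
Traditional 401(k): $902.88 × 0.085 = $76.74
SIMPLE IRA contribution: $902.88 × 0.03 = $27.09
Pre-tax total = $76.74 + $27.09 = $103.83
Taxable wages = $902.88 − $103.83 = $799.05
Federal income tax: $799.05 × 0.255 = $203.76
Municipal income tax: $799.05 × 0.035 = $27.97
State income tax: $799.05 × 0.09 = $71.91
State unemployment insurance (employee share): $902.88 × 0.01 = $9.03
SDI: $902.88 × 0.01 = $9.03
OASDI: $902.88 × 0.05 = $45.14
Union dues: $902.88 × 0.05 = $45.14
Employee stock purchase plan: $902.88 × 0.02 = $18.06
Dental plan: $19.05
Total deductions = $76.74 + $27.09 + $203.76 + $27.97 + $71.91 + $9.03 + $9.03 + $45.14 + $45.14 + $18.06 + $19.05 = $552.92
Net pay = $902.88 − $552.92 = $349.96

$349.96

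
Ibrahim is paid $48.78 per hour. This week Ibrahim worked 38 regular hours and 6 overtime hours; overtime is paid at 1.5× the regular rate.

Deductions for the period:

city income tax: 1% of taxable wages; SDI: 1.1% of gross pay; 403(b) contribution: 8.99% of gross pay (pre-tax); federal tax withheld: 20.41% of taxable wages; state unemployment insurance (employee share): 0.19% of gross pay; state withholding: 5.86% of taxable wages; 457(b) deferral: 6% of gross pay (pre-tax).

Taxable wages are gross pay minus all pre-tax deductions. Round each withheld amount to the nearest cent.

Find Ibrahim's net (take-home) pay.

Regular pay: 38 × $48.78 = $1,853.64
Overtime pay: 6 × $48.78 × 1.5 = $439.02
Gross pay = $1,853.64 + $439.02 = $2,292.66
403(b) contribution: $2,292.66 × 0.0899 = $206.11
457(b) deferral: $2,292.66 × 0.06 = $137.56
Pre-tax total = $206.11 + $137.56 = $343.67
Taxable wages = $2,292.66 − $343.67 = $1,948.99
State withholding: $1,948.99 × 0.0586 = $114.21
Federal tax withheld: $1,948.99 × 0.2041 = $397.79
City income tax: $1,948.99 × 0.01 = $19.49
SDI: $2,292.66 × 0.011 = $25.22
State unemployment insurance (employee share): $2,292.66 × 0.0019 = $4.36
Total deductions = $206.11 + $137.56 + $114.21 + $397.79 + $19.49 + $25.22 + $4.36 = $904.74
Net pay = $2,292.66 − $904.74 = $1,387.92

$1,387.92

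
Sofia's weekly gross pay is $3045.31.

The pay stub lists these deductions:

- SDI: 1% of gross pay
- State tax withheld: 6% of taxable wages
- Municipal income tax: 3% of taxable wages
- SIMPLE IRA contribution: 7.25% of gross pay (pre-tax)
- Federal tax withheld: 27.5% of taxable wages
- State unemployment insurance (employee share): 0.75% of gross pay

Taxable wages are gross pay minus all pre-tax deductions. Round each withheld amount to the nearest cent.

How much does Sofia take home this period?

$1740.28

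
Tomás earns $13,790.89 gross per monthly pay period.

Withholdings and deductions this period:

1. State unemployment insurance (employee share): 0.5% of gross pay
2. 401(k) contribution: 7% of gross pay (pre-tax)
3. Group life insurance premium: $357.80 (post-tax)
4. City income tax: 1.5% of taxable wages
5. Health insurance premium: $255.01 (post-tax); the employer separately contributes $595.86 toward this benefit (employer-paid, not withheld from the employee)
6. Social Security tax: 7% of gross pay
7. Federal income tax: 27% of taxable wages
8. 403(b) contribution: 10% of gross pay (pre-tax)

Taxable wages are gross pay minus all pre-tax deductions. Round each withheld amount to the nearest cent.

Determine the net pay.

$6,537.08

403(b) contribution: $13,790.89 × 0.1 = $1,379.09
401(k) contribution: $13,790.89 × 0.07 = $965.36
Pre-tax total = $1,379.09 + $965.36 = $2,344.45
Taxable wages = $13,790.89 − $2,344.45 = $11,446.44
City income tax: $11,446.44 × 0.015 = $171.70
Federal income tax: $11,446.44 × 0.27 = $3,090.54
Social Security tax: $13,790.89 × 0.07 = $965.36
State unemployment insurance (employee share): $13,790.89 × 0.005 = $68.95
Group life insurance premium: $357.80
Health insurance premium: $255.01
(Employer's $595.86 toward health insurance premium is not withheld from the employee.)
Total deductions = $1,379.09 + $965.36 + $171.70 + $3,090.54 + $965.36 + $68.95 + $357.80 + $255.01 = $7,253.81
Net pay = $13,790.89 − $7,253.81 = $6,537.08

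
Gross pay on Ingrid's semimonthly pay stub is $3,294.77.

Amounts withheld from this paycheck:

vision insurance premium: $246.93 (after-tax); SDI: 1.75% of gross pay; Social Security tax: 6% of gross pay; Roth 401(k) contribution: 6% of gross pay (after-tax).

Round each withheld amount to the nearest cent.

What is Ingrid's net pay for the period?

$2,594.80

Social Security tax: $3,294.77 × 0.06 = $197.69
SDI: $3,294.77 × 0.0175 = $57.66
Roth 401(k) contribution: $3,294.77 × 0.06 = $197.69
Vision insurance premium: $246.93
Total deductions = $197.69 + $57.66 + $197.69 + $246.93 = $699.97
Net pay = $3,294.77 − $699.97 = $2,594.80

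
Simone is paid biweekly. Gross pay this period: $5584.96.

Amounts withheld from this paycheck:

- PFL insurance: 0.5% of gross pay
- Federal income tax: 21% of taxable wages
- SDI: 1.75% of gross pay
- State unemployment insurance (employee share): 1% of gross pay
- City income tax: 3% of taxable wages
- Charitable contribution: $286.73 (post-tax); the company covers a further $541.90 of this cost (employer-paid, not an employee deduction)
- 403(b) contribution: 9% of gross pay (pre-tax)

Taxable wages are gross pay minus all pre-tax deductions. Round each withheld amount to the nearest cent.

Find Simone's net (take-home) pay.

403(b) contribution: $5584.96 × 0.09 = $502.65
Taxable wages = $5584.96 − $502.65 = $5082.31
Federal income tax: $5082.31 × 0.21 = $1067.29
City income tax: $5082.31 × 0.03 = $152.47
SDI: $5584.96 × 0.0175 = $97.74
PFL insurance: $5584.96 × 0.005 = $27.92
State unemployment insurance (employee share): $5584.96 × 0.01 = $55.85
Charitable contribution: $286.73
(Employer's $541.90 toward charitable contribution is not withheld from the employee.)
Total deductions = $502.65 + $1067.29 + $152.47 + $97.74 + $27.92 + $55.85 + $286.73 = $2190.65
Net pay = $5584.96 − $2190.65 = $3394.31

$3394.31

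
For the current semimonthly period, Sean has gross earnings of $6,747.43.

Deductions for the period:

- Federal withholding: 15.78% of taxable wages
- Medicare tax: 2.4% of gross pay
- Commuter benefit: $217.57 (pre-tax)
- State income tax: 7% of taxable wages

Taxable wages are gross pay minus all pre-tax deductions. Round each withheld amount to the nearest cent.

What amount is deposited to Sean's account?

Commuter benefit: $217.57
Taxable wages = $6,747.43 − $217.57 = $6,529.86
Federal withholding: $6,529.86 × 0.1578 = $1,030.41
State income tax: $6,529.86 × 0.07 = $457.09
Medicare tax: $6,747.43 × 0.024 = $161.94
Total deductions = $217.57 + $1,030.41 + $457.09 + $161.94 = $1,867.01
Net pay = $6,747.43 − $1,867.01 = $4,880.42

$4,880.42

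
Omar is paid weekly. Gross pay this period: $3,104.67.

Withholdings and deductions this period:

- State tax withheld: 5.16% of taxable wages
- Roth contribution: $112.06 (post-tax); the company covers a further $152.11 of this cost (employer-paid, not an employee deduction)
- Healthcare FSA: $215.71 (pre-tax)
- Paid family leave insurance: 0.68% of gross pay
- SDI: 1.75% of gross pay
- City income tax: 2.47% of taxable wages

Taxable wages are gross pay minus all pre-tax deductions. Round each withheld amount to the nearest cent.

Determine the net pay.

$2,481.03

Healthcare FSA: $215.71
Taxable wages = $3,104.67 − $215.71 = $2,888.96
City income tax: $2,888.96 × 0.0247 = $71.36
State tax withheld: $2,888.96 × 0.0516 = $149.07
SDI: $3,104.67 × 0.0175 = $54.33
Paid family leave insurance: $3,104.67 × 0.0068 = $21.11
Roth contribution: $112.06
(Employer's $152.11 toward Roth contribution is not withheld from the employee.)
Total deductions = $215.71 + $71.36 + $149.07 + $54.33 + $21.11 + $112.06 = $623.64
Net pay = $3,104.67 − $623.64 = $2,481.03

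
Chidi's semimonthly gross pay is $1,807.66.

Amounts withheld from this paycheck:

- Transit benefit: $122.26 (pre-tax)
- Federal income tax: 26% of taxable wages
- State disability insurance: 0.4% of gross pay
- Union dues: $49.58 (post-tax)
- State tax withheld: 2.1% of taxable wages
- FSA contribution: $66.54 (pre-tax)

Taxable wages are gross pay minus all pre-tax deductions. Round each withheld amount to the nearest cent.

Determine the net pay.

$1,107.15

Transit benefit: $122.26
FSA contribution: $66.54
Pre-tax total = $122.26 + $66.54 = $188.80
Taxable wages = $1,807.66 − $188.80 = $1,618.86
State tax withheld: $1,618.86 × 0.021 = $34.00
Federal income tax: $1,618.86 × 0.26 = $420.90
State disability insurance: $1,807.66 × 0.004 = $7.23
Union dues: $49.58
Total deductions = $122.26 + $66.54 + $34.00 + $420.90 + $7.23 + $49.58 = $700.51
Net pay = $1,807.66 − $700.51 = $1,107.15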